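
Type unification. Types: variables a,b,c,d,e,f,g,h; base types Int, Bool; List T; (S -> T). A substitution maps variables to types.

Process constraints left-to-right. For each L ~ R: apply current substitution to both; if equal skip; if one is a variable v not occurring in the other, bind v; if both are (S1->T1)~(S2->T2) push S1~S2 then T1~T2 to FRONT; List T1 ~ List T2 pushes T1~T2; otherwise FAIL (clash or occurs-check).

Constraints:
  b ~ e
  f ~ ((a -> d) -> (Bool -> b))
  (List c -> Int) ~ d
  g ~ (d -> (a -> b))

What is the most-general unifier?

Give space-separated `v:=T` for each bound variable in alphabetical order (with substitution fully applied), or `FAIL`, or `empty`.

step 1: unify b ~ e  [subst: {-} | 3 pending]
  bind b := e
step 2: unify f ~ ((a -> d) -> (Bool -> e))  [subst: {b:=e} | 2 pending]
  bind f := ((a -> d) -> (Bool -> e))
step 3: unify (List c -> Int) ~ d  [subst: {b:=e, f:=((a -> d) -> (Bool -> e))} | 1 pending]
  bind d := (List c -> Int)
step 4: unify g ~ ((List c -> Int) -> (a -> e))  [subst: {b:=e, f:=((a -> d) -> (Bool -> e)), d:=(List c -> Int)} | 0 pending]
  bind g := ((List c -> Int) -> (a -> e))

Answer: b:=e d:=(List c -> Int) f:=((a -> (List c -> Int)) -> (Bool -> e)) g:=((List c -> Int) -> (a -> e))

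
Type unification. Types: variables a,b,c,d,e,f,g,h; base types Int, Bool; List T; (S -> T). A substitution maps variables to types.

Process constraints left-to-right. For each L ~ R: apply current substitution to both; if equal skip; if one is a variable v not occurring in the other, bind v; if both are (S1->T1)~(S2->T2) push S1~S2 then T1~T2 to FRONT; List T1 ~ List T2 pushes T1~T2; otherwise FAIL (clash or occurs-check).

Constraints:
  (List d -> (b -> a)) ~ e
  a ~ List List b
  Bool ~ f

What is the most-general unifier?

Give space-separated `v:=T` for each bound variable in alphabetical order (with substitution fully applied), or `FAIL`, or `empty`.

Answer: a:=List List b e:=(List d -> (b -> List List b)) f:=Bool

Derivation:
step 1: unify (List d -> (b -> a)) ~ e  [subst: {-} | 2 pending]
  bind e := (List d -> (b -> a))
step 2: unify a ~ List List b  [subst: {e:=(List d -> (b -> a))} | 1 pending]
  bind a := List List b
step 3: unify Bool ~ f  [subst: {e:=(List d -> (b -> a)), a:=List List b} | 0 pending]
  bind f := Bool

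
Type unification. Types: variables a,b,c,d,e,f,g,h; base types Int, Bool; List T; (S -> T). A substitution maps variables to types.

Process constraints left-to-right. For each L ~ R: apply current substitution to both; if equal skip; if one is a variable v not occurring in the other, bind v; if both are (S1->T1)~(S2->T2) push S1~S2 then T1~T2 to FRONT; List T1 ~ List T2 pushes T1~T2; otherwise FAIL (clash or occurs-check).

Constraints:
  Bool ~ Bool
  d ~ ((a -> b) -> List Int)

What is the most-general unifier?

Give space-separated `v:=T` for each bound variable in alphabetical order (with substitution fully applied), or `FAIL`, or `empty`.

Answer: d:=((a -> b) -> List Int)

Derivation:
step 1: unify Bool ~ Bool  [subst: {-} | 1 pending]
  -> identical, skip
step 2: unify d ~ ((a -> b) -> List Int)  [subst: {-} | 0 pending]
  bind d := ((a -> b) -> List Int)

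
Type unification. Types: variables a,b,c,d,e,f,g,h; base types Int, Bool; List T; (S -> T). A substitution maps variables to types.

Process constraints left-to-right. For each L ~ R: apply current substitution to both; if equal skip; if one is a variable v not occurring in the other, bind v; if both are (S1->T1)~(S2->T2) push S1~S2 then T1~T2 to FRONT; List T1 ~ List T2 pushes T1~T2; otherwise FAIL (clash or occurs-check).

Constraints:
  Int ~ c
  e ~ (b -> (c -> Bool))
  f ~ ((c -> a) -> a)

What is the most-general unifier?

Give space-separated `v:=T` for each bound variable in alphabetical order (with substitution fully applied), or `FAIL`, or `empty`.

Answer: c:=Int e:=(b -> (Int -> Bool)) f:=((Int -> a) -> a)

Derivation:
step 1: unify Int ~ c  [subst: {-} | 2 pending]
  bind c := Int
step 2: unify e ~ (b -> (Int -> Bool))  [subst: {c:=Int} | 1 pending]
  bind e := (b -> (Int -> Bool))
step 3: unify f ~ ((Int -> a) -> a)  [subst: {c:=Int, e:=(b -> (Int -> Bool))} | 0 pending]
  bind f := ((Int -> a) -> a)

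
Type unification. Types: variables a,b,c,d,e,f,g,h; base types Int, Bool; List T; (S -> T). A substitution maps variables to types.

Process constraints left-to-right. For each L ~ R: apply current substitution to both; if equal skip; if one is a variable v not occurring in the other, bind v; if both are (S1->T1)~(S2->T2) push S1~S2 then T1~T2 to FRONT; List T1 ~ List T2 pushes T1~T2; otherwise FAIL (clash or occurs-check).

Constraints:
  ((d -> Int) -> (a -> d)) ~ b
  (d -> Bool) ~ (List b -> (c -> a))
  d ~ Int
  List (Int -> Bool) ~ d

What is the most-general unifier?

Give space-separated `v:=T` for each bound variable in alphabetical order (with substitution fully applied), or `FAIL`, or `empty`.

step 1: unify ((d -> Int) -> (a -> d)) ~ b  [subst: {-} | 3 pending]
  bind b := ((d -> Int) -> (a -> d))
step 2: unify (d -> Bool) ~ (List ((d -> Int) -> (a -> d)) -> (c -> a))  [subst: {b:=((d -> Int) -> (a -> d))} | 2 pending]
  -> decompose arrow: push d~List ((d -> Int) -> (a -> d)), Bool~(c -> a)
step 3: unify d ~ List ((d -> Int) -> (a -> d))  [subst: {b:=((d -> Int) -> (a -> d))} | 3 pending]
  occurs-check fail: d in List ((d -> Int) -> (a -> d))

Answer: FAIL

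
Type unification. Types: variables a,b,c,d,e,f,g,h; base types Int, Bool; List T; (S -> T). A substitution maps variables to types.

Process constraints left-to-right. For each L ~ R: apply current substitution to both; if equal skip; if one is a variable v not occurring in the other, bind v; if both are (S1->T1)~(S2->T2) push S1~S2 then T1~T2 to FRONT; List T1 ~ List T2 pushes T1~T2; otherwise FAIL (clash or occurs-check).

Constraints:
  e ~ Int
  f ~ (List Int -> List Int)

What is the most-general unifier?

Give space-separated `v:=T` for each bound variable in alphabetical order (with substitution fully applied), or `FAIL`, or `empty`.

Answer: e:=Int f:=(List Int -> List Int)

Derivation:
step 1: unify e ~ Int  [subst: {-} | 1 pending]
  bind e := Int
step 2: unify f ~ (List Int -> List Int)  [subst: {e:=Int} | 0 pending]
  bind f := (List Int -> List Int)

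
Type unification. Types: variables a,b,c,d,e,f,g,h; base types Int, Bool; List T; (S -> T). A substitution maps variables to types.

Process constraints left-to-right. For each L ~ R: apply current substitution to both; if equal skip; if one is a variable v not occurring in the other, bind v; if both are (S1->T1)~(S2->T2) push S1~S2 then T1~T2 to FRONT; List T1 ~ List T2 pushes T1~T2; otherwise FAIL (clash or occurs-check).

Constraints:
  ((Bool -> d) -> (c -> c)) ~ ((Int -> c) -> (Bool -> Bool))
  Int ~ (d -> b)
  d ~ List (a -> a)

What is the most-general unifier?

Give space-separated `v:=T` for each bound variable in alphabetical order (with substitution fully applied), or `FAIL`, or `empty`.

Answer: FAIL

Derivation:
step 1: unify ((Bool -> d) -> (c -> c)) ~ ((Int -> c) -> (Bool -> Bool))  [subst: {-} | 2 pending]
  -> decompose arrow: push (Bool -> d)~(Int -> c), (c -> c)~(Bool -> Bool)
step 2: unify (Bool -> d) ~ (Int -> c)  [subst: {-} | 3 pending]
  -> decompose arrow: push Bool~Int, d~c
step 3: unify Bool ~ Int  [subst: {-} | 4 pending]
  clash: Bool vs Int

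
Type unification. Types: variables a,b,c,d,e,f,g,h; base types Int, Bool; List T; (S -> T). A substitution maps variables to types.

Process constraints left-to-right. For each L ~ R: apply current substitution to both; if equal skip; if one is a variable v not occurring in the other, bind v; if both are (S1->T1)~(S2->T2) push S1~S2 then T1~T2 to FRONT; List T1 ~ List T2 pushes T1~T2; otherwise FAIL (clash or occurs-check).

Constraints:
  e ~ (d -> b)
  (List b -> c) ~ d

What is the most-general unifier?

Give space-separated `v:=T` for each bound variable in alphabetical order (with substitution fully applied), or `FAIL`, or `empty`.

step 1: unify e ~ (d -> b)  [subst: {-} | 1 pending]
  bind e := (d -> b)
step 2: unify (List b -> c) ~ d  [subst: {e:=(d -> b)} | 0 pending]
  bind d := (List b -> c)

Answer: d:=(List b -> c) e:=((List b -> c) -> b)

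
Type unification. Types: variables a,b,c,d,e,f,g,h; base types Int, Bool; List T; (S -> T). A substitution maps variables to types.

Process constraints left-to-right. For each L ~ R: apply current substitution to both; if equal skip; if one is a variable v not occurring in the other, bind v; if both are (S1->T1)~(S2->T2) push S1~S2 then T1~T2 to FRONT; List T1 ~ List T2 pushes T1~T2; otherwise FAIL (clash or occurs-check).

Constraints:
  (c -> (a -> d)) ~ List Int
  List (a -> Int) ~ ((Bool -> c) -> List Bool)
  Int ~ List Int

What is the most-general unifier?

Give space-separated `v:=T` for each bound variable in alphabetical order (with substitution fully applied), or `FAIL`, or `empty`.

Answer: FAIL

Derivation:
step 1: unify (c -> (a -> d)) ~ List Int  [subst: {-} | 2 pending]
  clash: (c -> (a -> d)) vs List Int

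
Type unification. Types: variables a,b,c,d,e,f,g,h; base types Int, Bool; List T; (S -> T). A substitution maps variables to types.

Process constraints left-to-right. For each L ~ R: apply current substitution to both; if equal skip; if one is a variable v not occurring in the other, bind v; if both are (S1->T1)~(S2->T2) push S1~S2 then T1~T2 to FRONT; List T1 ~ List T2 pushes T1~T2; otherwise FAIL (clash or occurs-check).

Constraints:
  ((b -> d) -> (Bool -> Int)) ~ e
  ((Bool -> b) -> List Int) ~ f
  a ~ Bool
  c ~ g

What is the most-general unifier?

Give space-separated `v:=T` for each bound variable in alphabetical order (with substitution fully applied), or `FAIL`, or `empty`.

step 1: unify ((b -> d) -> (Bool -> Int)) ~ e  [subst: {-} | 3 pending]
  bind e := ((b -> d) -> (Bool -> Int))
step 2: unify ((Bool -> b) -> List Int) ~ f  [subst: {e:=((b -> d) -> (Bool -> Int))} | 2 pending]
  bind f := ((Bool -> b) -> List Int)
step 3: unify a ~ Bool  [subst: {e:=((b -> d) -> (Bool -> Int)), f:=((Bool -> b) -> List Int)} | 1 pending]
  bind a := Bool
step 4: unify c ~ g  [subst: {e:=((b -> d) -> (Bool -> Int)), f:=((Bool -> b) -> List Int), a:=Bool} | 0 pending]
  bind c := g

Answer: a:=Bool c:=g e:=((b -> d) -> (Bool -> Int)) f:=((Bool -> b) -> List Int)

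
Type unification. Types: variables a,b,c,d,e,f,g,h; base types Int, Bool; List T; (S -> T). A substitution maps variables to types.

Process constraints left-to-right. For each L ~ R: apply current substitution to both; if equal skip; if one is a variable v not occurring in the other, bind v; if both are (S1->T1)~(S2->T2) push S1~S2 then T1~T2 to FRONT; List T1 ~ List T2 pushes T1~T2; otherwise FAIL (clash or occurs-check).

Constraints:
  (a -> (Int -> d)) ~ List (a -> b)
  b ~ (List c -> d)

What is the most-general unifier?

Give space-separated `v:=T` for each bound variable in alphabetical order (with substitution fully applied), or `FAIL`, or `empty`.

step 1: unify (a -> (Int -> d)) ~ List (a -> b)  [subst: {-} | 1 pending]
  clash: (a -> (Int -> d)) vs List (a -> b)

Answer: FAIL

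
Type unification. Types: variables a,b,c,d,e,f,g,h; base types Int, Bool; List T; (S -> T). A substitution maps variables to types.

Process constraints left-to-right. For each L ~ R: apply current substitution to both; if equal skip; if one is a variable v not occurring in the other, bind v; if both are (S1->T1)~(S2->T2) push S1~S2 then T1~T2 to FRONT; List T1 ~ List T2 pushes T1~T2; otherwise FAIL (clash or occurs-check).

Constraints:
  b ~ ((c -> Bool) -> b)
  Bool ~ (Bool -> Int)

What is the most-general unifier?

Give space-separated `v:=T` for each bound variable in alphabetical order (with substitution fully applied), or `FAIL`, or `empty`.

Answer: FAIL

Derivation:
step 1: unify b ~ ((c -> Bool) -> b)  [subst: {-} | 1 pending]
  occurs-check fail: b in ((c -> Bool) -> b)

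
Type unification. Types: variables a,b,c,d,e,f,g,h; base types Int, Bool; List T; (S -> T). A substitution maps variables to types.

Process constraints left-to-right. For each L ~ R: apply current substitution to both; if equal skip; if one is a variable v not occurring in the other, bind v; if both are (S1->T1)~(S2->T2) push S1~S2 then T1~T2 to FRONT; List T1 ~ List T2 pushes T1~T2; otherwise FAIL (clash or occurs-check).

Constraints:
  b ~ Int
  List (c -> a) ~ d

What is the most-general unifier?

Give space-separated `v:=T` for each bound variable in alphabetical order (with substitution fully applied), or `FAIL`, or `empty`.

Answer: b:=Int d:=List (c -> a)

Derivation:
step 1: unify b ~ Int  [subst: {-} | 1 pending]
  bind b := Int
step 2: unify List (c -> a) ~ d  [subst: {b:=Int} | 0 pending]
  bind d := List (c -> a)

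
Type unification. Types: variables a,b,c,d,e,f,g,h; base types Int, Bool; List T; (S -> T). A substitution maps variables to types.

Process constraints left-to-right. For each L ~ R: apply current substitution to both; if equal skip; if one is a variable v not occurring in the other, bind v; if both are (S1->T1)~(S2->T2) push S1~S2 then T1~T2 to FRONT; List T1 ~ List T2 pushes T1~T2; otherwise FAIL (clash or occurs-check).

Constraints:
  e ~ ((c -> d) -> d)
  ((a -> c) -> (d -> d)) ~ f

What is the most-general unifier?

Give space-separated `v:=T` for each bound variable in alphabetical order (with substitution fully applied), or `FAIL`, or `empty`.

step 1: unify e ~ ((c -> d) -> d)  [subst: {-} | 1 pending]
  bind e := ((c -> d) -> d)
step 2: unify ((a -> c) -> (d -> d)) ~ f  [subst: {e:=((c -> d) -> d)} | 0 pending]
  bind f := ((a -> c) -> (d -> d))

Answer: e:=((c -> d) -> d) f:=((a -> c) -> (d -> d))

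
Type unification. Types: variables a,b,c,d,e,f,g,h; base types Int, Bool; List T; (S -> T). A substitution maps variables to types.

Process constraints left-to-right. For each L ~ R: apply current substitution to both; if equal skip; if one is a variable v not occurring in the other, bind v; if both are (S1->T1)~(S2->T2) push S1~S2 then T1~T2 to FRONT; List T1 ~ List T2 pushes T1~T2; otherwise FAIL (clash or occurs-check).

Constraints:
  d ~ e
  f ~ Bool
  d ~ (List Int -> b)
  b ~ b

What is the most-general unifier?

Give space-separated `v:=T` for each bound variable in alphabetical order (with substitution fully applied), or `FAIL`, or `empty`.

Answer: d:=(List Int -> b) e:=(List Int -> b) f:=Bool

Derivation:
step 1: unify d ~ e  [subst: {-} | 3 pending]
  bind d := e
step 2: unify f ~ Bool  [subst: {d:=e} | 2 pending]
  bind f := Bool
step 3: unify e ~ (List Int -> b)  [subst: {d:=e, f:=Bool} | 1 pending]
  bind e := (List Int -> b)
step 4: unify b ~ b  [subst: {d:=e, f:=Bool, e:=(List Int -> b)} | 0 pending]
  -> identical, skip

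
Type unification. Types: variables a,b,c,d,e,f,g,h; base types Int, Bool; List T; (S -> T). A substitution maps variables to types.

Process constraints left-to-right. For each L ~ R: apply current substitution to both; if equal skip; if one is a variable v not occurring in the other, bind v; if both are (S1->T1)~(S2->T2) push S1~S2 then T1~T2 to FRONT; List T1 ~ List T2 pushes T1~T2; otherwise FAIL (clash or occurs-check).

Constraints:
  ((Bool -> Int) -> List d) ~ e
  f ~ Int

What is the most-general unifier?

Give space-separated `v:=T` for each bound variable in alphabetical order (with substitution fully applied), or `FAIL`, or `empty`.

Answer: e:=((Bool -> Int) -> List d) f:=Int

Derivation:
step 1: unify ((Bool -> Int) -> List d) ~ e  [subst: {-} | 1 pending]
  bind e := ((Bool -> Int) -> List d)
step 2: unify f ~ Int  [subst: {e:=((Bool -> Int) -> List d)} | 0 pending]
  bind f := Int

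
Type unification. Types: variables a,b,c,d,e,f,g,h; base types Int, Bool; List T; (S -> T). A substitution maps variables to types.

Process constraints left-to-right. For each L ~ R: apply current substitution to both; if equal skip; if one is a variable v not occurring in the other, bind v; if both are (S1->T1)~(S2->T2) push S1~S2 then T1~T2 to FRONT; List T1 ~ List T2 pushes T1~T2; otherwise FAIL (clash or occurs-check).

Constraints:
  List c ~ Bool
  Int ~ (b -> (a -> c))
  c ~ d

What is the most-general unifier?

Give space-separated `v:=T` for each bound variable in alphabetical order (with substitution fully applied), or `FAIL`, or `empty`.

Answer: FAIL

Derivation:
step 1: unify List c ~ Bool  [subst: {-} | 2 pending]
  clash: List c vs Bool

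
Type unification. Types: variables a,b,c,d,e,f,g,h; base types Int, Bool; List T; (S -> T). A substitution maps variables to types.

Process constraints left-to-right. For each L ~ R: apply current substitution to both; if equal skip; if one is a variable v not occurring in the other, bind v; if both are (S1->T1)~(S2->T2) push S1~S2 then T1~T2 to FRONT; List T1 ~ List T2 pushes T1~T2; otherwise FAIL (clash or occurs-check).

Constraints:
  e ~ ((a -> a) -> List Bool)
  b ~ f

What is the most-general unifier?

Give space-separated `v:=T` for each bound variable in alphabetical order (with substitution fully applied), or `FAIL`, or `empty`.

step 1: unify e ~ ((a -> a) -> List Bool)  [subst: {-} | 1 pending]
  bind e := ((a -> a) -> List Bool)
step 2: unify b ~ f  [subst: {e:=((a -> a) -> List Bool)} | 0 pending]
  bind b := f

Answer: b:=f e:=((a -> a) -> List Bool)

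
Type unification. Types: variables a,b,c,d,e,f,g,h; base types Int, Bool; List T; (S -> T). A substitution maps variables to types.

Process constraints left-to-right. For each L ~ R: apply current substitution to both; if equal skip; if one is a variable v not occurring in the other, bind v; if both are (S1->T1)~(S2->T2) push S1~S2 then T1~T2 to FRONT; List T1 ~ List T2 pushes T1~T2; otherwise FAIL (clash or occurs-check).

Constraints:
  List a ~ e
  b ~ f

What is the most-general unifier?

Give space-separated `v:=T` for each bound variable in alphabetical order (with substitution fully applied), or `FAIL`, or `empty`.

step 1: unify List a ~ e  [subst: {-} | 1 pending]
  bind e := List a
step 2: unify b ~ f  [subst: {e:=List a} | 0 pending]
  bind b := f

Answer: b:=f e:=List a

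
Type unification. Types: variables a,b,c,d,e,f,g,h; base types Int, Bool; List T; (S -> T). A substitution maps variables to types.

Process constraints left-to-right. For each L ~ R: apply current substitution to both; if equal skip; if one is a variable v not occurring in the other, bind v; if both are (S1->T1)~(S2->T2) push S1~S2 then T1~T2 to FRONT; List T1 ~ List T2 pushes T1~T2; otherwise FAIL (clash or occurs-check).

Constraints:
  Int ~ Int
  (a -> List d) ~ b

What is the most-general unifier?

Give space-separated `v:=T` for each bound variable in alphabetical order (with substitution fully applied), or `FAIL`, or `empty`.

Answer: b:=(a -> List d)

Derivation:
step 1: unify Int ~ Int  [subst: {-} | 1 pending]
  -> identical, skip
step 2: unify (a -> List d) ~ b  [subst: {-} | 0 pending]
  bind b := (a -> List d)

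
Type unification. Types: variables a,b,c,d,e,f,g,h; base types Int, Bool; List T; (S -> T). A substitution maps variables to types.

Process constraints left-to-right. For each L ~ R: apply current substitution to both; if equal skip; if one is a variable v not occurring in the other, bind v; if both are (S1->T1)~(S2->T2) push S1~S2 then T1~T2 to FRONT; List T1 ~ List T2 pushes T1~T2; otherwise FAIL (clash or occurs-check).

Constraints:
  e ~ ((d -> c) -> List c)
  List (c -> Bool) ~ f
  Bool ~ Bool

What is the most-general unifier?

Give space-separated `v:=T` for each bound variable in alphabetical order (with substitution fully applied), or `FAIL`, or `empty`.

step 1: unify e ~ ((d -> c) -> List c)  [subst: {-} | 2 pending]
  bind e := ((d -> c) -> List c)
step 2: unify List (c -> Bool) ~ f  [subst: {e:=((d -> c) -> List c)} | 1 pending]
  bind f := List (c -> Bool)
step 3: unify Bool ~ Bool  [subst: {e:=((d -> c) -> List c), f:=List (c -> Bool)} | 0 pending]
  -> identical, skip

Answer: e:=((d -> c) -> List c) f:=List (c -> Bool)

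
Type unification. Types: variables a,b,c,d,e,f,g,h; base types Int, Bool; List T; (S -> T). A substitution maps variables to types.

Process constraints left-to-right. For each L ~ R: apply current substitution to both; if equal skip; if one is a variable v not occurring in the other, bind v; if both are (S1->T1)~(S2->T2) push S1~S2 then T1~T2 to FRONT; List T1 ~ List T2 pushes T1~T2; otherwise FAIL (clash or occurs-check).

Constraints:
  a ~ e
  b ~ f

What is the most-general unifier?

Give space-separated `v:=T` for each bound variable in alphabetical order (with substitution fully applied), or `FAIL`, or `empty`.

Answer: a:=e b:=f

Derivation:
step 1: unify a ~ e  [subst: {-} | 1 pending]
  bind a := e
step 2: unify b ~ f  [subst: {a:=e} | 0 pending]
  bind b := f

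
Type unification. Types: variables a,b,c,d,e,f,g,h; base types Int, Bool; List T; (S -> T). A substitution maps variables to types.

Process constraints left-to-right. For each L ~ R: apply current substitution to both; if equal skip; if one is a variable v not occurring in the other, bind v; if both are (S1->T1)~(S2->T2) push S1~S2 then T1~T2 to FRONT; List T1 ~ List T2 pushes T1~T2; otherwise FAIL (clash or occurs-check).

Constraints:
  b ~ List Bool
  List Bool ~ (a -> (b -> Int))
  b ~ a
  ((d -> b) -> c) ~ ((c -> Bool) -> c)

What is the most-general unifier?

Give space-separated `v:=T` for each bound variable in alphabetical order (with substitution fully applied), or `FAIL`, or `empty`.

step 1: unify b ~ List Bool  [subst: {-} | 3 pending]
  bind b := List Bool
step 2: unify List Bool ~ (a -> (List Bool -> Int))  [subst: {b:=List Bool} | 2 pending]
  clash: List Bool vs (a -> (List Bool -> Int))

Answer: FAIL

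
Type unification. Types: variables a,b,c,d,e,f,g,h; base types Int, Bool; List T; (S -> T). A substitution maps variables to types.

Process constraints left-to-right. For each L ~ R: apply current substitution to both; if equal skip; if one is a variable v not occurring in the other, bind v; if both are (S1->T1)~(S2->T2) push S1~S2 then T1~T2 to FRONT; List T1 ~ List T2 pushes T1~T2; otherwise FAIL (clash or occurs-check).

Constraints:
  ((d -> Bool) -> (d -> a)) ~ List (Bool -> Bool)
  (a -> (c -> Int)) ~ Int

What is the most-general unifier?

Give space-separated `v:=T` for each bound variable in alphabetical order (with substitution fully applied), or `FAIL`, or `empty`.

Answer: FAIL

Derivation:
step 1: unify ((d -> Bool) -> (d -> a)) ~ List (Bool -> Bool)  [subst: {-} | 1 pending]
  clash: ((d -> Bool) -> (d -> a)) vs List (Bool -> Bool)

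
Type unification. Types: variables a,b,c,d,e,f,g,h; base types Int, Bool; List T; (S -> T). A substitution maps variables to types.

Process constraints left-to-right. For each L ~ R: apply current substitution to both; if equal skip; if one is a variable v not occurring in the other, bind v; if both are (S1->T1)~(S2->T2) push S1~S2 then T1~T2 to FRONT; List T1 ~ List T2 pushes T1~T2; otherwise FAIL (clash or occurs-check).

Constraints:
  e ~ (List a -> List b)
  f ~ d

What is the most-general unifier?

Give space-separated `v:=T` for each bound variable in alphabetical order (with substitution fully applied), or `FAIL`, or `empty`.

step 1: unify e ~ (List a -> List b)  [subst: {-} | 1 pending]
  bind e := (List a -> List b)
step 2: unify f ~ d  [subst: {e:=(List a -> List b)} | 0 pending]
  bind f := d

Answer: e:=(List a -> List b) f:=d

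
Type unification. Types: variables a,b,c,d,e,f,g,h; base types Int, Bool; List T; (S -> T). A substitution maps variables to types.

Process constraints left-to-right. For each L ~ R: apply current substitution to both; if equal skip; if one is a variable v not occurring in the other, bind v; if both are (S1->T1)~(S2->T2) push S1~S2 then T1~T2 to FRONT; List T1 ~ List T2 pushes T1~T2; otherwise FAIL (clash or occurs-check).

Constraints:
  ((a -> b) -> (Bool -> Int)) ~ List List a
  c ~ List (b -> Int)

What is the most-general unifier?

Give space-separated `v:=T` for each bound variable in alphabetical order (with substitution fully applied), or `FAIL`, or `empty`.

Answer: FAIL

Derivation:
step 1: unify ((a -> b) -> (Bool -> Int)) ~ List List a  [subst: {-} | 1 pending]
  clash: ((a -> b) -> (Bool -> Int)) vs List List a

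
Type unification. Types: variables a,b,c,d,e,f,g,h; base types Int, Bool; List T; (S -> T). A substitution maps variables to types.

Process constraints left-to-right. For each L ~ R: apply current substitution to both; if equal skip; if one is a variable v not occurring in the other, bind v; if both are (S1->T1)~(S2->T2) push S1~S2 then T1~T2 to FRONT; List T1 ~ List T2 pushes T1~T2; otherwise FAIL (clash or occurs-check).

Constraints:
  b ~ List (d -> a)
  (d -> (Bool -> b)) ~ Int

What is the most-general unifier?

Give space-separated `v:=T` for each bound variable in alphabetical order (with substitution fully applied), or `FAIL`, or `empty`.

step 1: unify b ~ List (d -> a)  [subst: {-} | 1 pending]
  bind b := List (d -> a)
step 2: unify (d -> (Bool -> List (d -> a))) ~ Int  [subst: {b:=List (d -> a)} | 0 pending]
  clash: (d -> (Bool -> List (d -> a))) vs Int

Answer: FAIL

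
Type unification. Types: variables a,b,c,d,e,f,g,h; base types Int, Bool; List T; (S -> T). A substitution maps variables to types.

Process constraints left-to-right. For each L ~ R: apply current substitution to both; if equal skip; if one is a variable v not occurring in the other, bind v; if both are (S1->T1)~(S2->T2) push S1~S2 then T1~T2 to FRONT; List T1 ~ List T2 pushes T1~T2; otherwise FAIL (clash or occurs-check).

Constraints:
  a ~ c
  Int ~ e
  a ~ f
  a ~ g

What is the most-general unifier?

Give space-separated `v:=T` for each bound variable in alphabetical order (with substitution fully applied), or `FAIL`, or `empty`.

step 1: unify a ~ c  [subst: {-} | 3 pending]
  bind a := c
step 2: unify Int ~ e  [subst: {a:=c} | 2 pending]
  bind e := Int
step 3: unify c ~ f  [subst: {a:=c, e:=Int} | 1 pending]
  bind c := f
step 4: unify f ~ g  [subst: {a:=c, e:=Int, c:=f} | 0 pending]
  bind f := g

Answer: a:=g c:=g e:=Int f:=g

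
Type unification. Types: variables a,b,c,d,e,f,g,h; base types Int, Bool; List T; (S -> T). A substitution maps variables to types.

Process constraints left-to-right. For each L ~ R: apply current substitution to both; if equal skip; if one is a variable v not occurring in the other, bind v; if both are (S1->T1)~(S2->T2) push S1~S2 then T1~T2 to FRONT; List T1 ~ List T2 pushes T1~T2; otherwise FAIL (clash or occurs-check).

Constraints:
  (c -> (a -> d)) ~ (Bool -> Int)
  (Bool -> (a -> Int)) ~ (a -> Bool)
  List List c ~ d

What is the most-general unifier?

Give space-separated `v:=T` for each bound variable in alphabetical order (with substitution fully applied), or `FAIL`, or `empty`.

step 1: unify (c -> (a -> d)) ~ (Bool -> Int)  [subst: {-} | 2 pending]
  -> decompose arrow: push c~Bool, (a -> d)~Int
step 2: unify c ~ Bool  [subst: {-} | 3 pending]
  bind c := Bool
step 3: unify (a -> d) ~ Int  [subst: {c:=Bool} | 2 pending]
  clash: (a -> d) vs Int

Answer: FAIL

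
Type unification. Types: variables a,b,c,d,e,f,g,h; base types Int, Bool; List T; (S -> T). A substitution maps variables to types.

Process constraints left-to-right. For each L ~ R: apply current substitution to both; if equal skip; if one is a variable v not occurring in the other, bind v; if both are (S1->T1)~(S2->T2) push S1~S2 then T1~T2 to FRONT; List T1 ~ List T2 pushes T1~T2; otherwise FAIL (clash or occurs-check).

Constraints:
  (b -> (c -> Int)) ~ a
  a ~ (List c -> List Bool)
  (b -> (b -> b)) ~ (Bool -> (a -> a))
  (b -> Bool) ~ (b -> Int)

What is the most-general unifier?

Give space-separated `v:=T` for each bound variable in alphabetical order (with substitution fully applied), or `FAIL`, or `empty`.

Answer: FAIL

Derivation:
step 1: unify (b -> (c -> Int)) ~ a  [subst: {-} | 3 pending]
  bind a := (b -> (c -> Int))
step 2: unify (b -> (c -> Int)) ~ (List c -> List Bool)  [subst: {a:=(b -> (c -> Int))} | 2 pending]
  -> decompose arrow: push b~List c, (c -> Int)~List Bool
step 3: unify b ~ List c  [subst: {a:=(b -> (c -> Int))} | 3 pending]
  bind b := List c
step 4: unify (c -> Int) ~ List Bool  [subst: {a:=(b -> (c -> Int)), b:=List c} | 2 pending]
  clash: (c -> Int) vs List Bool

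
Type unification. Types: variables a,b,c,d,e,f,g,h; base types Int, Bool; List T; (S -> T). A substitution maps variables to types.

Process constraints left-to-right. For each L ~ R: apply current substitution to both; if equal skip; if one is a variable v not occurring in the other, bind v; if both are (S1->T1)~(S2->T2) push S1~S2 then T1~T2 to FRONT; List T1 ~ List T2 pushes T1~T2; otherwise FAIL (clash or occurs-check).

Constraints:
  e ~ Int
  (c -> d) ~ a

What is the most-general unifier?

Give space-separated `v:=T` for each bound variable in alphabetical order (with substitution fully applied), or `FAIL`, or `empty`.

Answer: a:=(c -> d) e:=Int

Derivation:
step 1: unify e ~ Int  [subst: {-} | 1 pending]
  bind e := Int
step 2: unify (c -> d) ~ a  [subst: {e:=Int} | 0 pending]
  bind a := (c -> d)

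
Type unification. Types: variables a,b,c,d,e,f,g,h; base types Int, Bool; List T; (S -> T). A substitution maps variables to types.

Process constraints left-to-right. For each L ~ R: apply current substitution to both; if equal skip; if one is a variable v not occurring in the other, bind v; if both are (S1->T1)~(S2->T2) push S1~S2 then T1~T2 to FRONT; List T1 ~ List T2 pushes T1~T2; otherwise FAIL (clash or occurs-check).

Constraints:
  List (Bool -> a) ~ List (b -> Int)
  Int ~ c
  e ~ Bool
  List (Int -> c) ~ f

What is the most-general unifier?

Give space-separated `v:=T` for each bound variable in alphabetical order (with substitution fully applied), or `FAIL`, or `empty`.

step 1: unify List (Bool -> a) ~ List (b -> Int)  [subst: {-} | 3 pending]
  -> decompose List: push (Bool -> a)~(b -> Int)
step 2: unify (Bool -> a) ~ (b -> Int)  [subst: {-} | 3 pending]
  -> decompose arrow: push Bool~b, a~Int
step 3: unify Bool ~ b  [subst: {-} | 4 pending]
  bind b := Bool
step 4: unify a ~ Int  [subst: {b:=Bool} | 3 pending]
  bind a := Int
step 5: unify Int ~ c  [subst: {b:=Bool, a:=Int} | 2 pending]
  bind c := Int
step 6: unify e ~ Bool  [subst: {b:=Bool, a:=Int, c:=Int} | 1 pending]
  bind e := Bool
step 7: unify List (Int -> Int) ~ f  [subst: {b:=Bool, a:=Int, c:=Int, e:=Bool} | 0 pending]
  bind f := List (Int -> Int)

Answer: a:=Int b:=Bool c:=Int e:=Bool f:=List (Int -> Int)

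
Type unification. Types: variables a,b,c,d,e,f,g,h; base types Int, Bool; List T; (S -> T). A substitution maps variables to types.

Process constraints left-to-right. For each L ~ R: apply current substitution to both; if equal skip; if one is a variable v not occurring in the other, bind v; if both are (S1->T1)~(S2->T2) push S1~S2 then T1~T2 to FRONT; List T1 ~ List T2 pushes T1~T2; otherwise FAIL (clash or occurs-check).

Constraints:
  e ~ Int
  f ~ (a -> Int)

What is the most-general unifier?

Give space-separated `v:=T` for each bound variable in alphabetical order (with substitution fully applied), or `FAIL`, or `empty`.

step 1: unify e ~ Int  [subst: {-} | 1 pending]
  bind e := Int
step 2: unify f ~ (a -> Int)  [subst: {e:=Int} | 0 pending]
  bind f := (a -> Int)

Answer: e:=Int f:=(a -> Int)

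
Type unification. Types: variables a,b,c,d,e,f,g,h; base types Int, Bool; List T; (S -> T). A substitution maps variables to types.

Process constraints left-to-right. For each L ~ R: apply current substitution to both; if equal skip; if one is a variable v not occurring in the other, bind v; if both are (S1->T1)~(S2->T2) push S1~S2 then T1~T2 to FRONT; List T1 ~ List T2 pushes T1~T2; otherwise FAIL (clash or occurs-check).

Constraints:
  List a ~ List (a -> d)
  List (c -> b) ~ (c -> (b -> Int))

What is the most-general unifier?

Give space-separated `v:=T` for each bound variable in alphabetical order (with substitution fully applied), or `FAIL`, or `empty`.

step 1: unify List a ~ List (a -> d)  [subst: {-} | 1 pending]
  -> decompose List: push a~(a -> d)
step 2: unify a ~ (a -> d)  [subst: {-} | 1 pending]
  occurs-check fail: a in (a -> d)

Answer: FAIL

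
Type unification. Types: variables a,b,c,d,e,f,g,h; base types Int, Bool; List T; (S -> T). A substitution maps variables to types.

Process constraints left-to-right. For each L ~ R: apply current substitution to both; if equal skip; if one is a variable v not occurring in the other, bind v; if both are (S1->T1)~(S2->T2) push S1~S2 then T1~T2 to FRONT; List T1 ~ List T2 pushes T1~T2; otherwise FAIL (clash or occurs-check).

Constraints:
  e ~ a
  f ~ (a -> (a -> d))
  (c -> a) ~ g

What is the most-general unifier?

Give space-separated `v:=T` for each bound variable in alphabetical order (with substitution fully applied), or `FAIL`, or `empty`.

Answer: e:=a f:=(a -> (a -> d)) g:=(c -> a)

Derivation:
step 1: unify e ~ a  [subst: {-} | 2 pending]
  bind e := a
step 2: unify f ~ (a -> (a -> d))  [subst: {e:=a} | 1 pending]
  bind f := (a -> (a -> d))
step 3: unify (c -> a) ~ g  [subst: {e:=a, f:=(a -> (a -> d))} | 0 pending]
  bind g := (c -> a)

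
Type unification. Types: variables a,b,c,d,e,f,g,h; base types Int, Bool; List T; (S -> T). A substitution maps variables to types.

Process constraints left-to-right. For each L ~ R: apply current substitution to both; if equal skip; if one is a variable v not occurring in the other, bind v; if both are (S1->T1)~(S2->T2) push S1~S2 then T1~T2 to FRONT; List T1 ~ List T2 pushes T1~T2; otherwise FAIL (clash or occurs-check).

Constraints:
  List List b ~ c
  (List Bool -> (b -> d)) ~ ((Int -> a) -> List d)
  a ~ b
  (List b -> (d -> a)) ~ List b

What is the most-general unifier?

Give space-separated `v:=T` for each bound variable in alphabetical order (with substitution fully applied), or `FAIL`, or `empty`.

step 1: unify List List b ~ c  [subst: {-} | 3 pending]
  bind c := List List b
step 2: unify (List Bool -> (b -> d)) ~ ((Int -> a) -> List d)  [subst: {c:=List List b} | 2 pending]
  -> decompose arrow: push List Bool~(Int -> a), (b -> d)~List d
step 3: unify List Bool ~ (Int -> a)  [subst: {c:=List List b} | 3 pending]
  clash: List Bool vs (Int -> a)

Answer: FAIL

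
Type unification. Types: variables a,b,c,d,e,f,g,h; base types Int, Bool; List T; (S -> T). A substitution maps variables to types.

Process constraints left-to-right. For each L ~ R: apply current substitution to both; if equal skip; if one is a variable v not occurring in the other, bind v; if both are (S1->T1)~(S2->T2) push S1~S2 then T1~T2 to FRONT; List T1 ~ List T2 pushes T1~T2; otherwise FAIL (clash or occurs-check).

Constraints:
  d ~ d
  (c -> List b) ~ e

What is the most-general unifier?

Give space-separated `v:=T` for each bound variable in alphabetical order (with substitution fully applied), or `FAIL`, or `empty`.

step 1: unify d ~ d  [subst: {-} | 1 pending]
  -> identical, skip
step 2: unify (c -> List b) ~ e  [subst: {-} | 0 pending]
  bind e := (c -> List b)

Answer: e:=(c -> List b)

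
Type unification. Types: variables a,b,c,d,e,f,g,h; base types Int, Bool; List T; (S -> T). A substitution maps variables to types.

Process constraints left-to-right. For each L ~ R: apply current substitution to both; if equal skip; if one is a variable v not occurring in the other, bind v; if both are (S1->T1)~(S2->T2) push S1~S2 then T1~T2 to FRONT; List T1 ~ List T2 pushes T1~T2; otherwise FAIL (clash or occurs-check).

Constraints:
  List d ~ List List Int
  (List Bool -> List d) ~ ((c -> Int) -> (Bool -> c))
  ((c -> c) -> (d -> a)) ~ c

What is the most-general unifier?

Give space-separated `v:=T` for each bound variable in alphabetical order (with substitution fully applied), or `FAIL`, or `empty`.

Answer: FAIL

Derivation:
step 1: unify List d ~ List List Int  [subst: {-} | 2 pending]
  -> decompose List: push d~List Int
step 2: unify d ~ List Int  [subst: {-} | 2 pending]
  bind d := List Int
step 3: unify (List Bool -> List List Int) ~ ((c -> Int) -> (Bool -> c))  [subst: {d:=List Int} | 1 pending]
  -> decompose arrow: push List Bool~(c -> Int), List List Int~(Bool -> c)
step 4: unify List Bool ~ (c -> Int)  [subst: {d:=List Int} | 2 pending]
  clash: List Bool vs (c -> Int)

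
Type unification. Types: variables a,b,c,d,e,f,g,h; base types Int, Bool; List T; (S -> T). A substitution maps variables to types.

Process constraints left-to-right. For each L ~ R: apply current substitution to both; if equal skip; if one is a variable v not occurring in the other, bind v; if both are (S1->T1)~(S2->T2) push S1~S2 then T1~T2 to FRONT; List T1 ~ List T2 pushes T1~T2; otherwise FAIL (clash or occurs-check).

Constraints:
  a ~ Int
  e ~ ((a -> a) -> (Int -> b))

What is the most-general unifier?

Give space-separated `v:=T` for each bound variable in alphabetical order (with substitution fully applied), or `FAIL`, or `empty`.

Answer: a:=Int e:=((Int -> Int) -> (Int -> b))

Derivation:
step 1: unify a ~ Int  [subst: {-} | 1 pending]
  bind a := Int
step 2: unify e ~ ((Int -> Int) -> (Int -> b))  [subst: {a:=Int} | 0 pending]
  bind e := ((Int -> Int) -> (Int -> b))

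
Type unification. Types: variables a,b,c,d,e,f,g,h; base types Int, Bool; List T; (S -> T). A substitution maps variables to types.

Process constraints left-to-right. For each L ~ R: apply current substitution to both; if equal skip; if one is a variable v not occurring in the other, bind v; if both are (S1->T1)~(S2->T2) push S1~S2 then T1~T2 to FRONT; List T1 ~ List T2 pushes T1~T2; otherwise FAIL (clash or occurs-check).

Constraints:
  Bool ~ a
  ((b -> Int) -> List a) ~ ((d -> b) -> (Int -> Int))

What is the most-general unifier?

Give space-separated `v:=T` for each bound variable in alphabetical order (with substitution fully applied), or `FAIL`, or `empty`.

step 1: unify Bool ~ a  [subst: {-} | 1 pending]
  bind a := Bool
step 2: unify ((b -> Int) -> List Bool) ~ ((d -> b) -> (Int -> Int))  [subst: {a:=Bool} | 0 pending]
  -> decompose arrow: push (b -> Int)~(d -> b), List Bool~(Int -> Int)
step 3: unify (b -> Int) ~ (d -> b)  [subst: {a:=Bool} | 1 pending]
  -> decompose arrow: push b~d, Int~b
step 4: unify b ~ d  [subst: {a:=Bool} | 2 pending]
  bind b := d
step 5: unify Int ~ d  [subst: {a:=Bool, b:=d} | 1 pending]
  bind d := Int
step 6: unify List Bool ~ (Int -> Int)  [subst: {a:=Bool, b:=d, d:=Int} | 0 pending]
  clash: List Bool vs (Int -> Int)

Answer: FAIL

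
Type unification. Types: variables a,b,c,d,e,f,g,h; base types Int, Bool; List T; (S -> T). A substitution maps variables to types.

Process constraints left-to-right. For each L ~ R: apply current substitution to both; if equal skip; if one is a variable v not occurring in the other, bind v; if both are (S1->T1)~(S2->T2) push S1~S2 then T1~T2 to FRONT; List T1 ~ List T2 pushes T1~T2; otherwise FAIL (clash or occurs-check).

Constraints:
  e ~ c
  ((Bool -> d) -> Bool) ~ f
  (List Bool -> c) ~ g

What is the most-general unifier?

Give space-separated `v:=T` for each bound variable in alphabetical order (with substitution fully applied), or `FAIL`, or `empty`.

Answer: e:=c f:=((Bool -> d) -> Bool) g:=(List Bool -> c)

Derivation:
step 1: unify e ~ c  [subst: {-} | 2 pending]
  bind e := c
step 2: unify ((Bool -> d) -> Bool) ~ f  [subst: {e:=c} | 1 pending]
  bind f := ((Bool -> d) -> Bool)
step 3: unify (List Bool -> c) ~ g  [subst: {e:=c, f:=((Bool -> d) -> Bool)} | 0 pending]
  bind g := (List Bool -> c)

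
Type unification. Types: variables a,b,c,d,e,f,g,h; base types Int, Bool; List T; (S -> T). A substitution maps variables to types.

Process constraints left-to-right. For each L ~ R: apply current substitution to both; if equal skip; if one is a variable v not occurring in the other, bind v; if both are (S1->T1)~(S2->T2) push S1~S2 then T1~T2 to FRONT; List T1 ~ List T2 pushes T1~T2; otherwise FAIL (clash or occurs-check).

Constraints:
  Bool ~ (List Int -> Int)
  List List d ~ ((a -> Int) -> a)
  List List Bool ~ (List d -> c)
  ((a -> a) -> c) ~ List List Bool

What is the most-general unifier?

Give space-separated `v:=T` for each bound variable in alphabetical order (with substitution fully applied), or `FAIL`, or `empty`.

Answer: FAIL

Derivation:
step 1: unify Bool ~ (List Int -> Int)  [subst: {-} | 3 pending]
  clash: Bool vs (List Int -> Int)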